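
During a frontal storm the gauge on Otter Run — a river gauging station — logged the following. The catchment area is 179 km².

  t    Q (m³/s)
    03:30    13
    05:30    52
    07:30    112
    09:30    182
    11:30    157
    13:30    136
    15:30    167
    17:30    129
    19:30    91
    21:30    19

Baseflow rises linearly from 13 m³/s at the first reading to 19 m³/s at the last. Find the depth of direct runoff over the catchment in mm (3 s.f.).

Direct runoff: 0.00, 38.33, 97.67, 167.00, 141.33, 119.67, 150.00, 111.33, 72.67, 0.00 m³/s; ΣQ_DR = 898.0 m³/s.
V = ΣQ_DR · Δt = 898.0 × 7200 s = 6.466 × 10^6 m³.
Over A = 179 km², depth = V / A = 36.1 mm.

d ≈ 36.1 mm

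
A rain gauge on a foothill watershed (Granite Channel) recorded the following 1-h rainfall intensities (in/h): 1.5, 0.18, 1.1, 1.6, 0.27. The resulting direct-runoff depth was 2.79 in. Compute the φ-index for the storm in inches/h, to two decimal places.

Only the 3 blocks with intensity above φ contribute runoff: 1.5, 1.1, 1.6 in/h.
Σ(I−φ)·Δt = d  ⇒  (1.5+1.1+1.6 − 3φ)·1 = 2.79
φ = (4.200 − 2.79/1) / 3 = 0.47 in/h.

φ ≈ 0.47 in/h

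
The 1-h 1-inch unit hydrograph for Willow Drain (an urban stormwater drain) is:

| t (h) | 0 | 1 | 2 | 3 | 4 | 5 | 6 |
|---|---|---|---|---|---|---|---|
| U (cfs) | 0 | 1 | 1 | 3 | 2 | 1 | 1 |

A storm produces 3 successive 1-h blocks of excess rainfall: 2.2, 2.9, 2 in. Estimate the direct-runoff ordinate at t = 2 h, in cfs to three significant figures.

By discrete convolution, Q_j = Σ (P_i / 1 in) · U_{j−i}.
At t = 2 h (j=2): Q = (2.2/1)·1 + (2.9/1)·1 + (2/1)·0 = 5.10 cfs.

Q ≈ 5.10 cfs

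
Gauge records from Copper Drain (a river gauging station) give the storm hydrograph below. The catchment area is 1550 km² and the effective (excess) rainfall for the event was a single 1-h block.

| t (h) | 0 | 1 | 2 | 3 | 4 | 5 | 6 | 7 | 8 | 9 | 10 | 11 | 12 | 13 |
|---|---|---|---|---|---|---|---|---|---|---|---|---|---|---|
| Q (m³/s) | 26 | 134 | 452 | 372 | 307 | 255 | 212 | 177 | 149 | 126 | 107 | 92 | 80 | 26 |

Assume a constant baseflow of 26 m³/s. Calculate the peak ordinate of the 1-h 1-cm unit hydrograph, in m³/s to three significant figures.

Direct runoff: 0.0, 108.0, 426.0, 346.0, 281.0, 229.0, 186.0, 151.0, 123.0, 100.0, 81.0, 66.0, 54.0, 0.0 m³/s; ΣQ_DR = 2151 m³/s, peak = 426.0 m³/s.
Runoff depth d = ΣQ_DR·Δt / A = 2151 × 3600 / (1550 km²) = 4.996 mm.
The 1-cm UH is the DRH scaled by (10 mm)/d, so U_p = 426.0 × 10/4.996 = 853 m³/s.

U_p ≈ 853 m³/s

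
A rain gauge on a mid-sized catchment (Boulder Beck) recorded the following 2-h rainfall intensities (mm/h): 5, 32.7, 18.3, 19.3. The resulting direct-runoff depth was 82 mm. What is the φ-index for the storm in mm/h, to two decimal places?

Only the 3 blocks with intensity above φ contribute runoff: 32.7, 18.3, 19.3 mm/h.
Σ(I−φ)·Δt = d  ⇒  (32.7+18.3+19.3 − 3φ)·2 = 82
φ = (70.30 − 82/2) / 3 = 9.77 mm/h.

φ ≈ 9.77 mm/h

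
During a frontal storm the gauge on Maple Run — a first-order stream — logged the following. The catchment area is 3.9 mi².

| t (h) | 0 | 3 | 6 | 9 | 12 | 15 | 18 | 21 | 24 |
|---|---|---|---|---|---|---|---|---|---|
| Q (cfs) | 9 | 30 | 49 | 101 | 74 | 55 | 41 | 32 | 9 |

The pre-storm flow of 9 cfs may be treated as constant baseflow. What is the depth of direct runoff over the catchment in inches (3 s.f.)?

Direct runoff: 0.0, 21.0, 40.0, 92.0, 65.0, 46.0, 32.0, 23.0, 0.0 cfs; ΣQ_DR = 319.0 cfs.
V = ΣQ_DR · Δt = 319.0 × 10800 s = 3.445 × 10^6 ft³.
Over A = 3.9 mi², depth = V / A = 0.380 in.

d ≈ 0.380 in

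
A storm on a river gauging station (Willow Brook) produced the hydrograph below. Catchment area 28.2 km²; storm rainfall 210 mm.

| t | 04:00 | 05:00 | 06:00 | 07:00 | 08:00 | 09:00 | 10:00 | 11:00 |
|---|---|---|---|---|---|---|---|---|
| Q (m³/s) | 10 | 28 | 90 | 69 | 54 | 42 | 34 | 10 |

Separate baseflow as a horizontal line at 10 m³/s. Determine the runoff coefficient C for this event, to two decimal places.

ΣQ_DR = 257.0 m³/s; V = ΣQ_DR·Δt = 9.252 × 10^5 m³.
Runoff depth d = V / A = 32.81 mm.
C = d / P = 32.81 / 210 = 0.16.

C ≈ 0.16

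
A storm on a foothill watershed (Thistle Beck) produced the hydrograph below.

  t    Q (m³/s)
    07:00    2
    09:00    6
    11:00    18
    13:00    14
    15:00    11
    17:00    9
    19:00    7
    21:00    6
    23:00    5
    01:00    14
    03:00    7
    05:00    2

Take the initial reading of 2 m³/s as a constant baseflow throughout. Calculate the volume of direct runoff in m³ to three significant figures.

Direct-runoff ordinates (Q − Q_b): 0.0, 4.0, 16.0, 12.0, 9.0, 7.0, 5.0, 4.0, 3.0, 12.0, 5.0, 0.0 m³/s.
ΣQ_DR = 77.00 m³/s.
With Δt = 2 h = 7200 s, V = ΣQ_DR · Δt = 77.00 × 7200 = 5.54 × 10^5 m³.

V ≈ 5.54 × 10^5 m³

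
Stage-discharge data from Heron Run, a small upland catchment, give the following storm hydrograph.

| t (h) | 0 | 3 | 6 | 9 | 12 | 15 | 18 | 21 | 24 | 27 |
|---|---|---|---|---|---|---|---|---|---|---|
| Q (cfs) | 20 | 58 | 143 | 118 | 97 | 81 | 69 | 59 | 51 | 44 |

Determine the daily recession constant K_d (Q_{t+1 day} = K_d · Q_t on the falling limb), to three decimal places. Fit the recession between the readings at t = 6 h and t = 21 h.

Between t = 6 h and t = 21 h the flow falls from 143 to 59 cfs over 5×3 h = 15 h.
Per-interval ratio K = (59/143)^(1/5) = 0.8377; K_d = K^(24/3) = 0.243.

K_d ≈ 0.243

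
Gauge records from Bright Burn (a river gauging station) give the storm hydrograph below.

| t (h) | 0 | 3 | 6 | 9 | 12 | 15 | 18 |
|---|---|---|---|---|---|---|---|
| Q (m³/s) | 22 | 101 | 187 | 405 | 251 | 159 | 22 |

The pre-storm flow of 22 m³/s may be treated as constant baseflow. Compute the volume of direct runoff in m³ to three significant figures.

V ≈ 1.07 × 10^7 m³

Direct-runoff ordinates (Q − Q_b): 0.0, 79.0, 165.0, 383.0, 229.0, 137.0, 0.0 m³/s.
ΣQ_DR = 993.0 m³/s.
With Δt = 3 h = 10800 s, V = ΣQ_DR · Δt = 993.0 × 10800 = 1.07 × 10^7 m³.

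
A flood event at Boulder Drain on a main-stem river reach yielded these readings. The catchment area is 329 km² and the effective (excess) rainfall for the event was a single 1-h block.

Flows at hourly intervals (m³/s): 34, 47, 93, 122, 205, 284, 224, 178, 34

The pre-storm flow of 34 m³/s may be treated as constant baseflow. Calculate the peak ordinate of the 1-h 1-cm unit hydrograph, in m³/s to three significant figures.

U_p ≈ 250 m³/s

Direct runoff: 0.0, 13.0, 59.0, 88.0, 171.0, 250.0, 190.0, 144.0, 0.0 m³/s; ΣQ_DR = 915.0 m³/s, peak = 250.0 m³/s.
Runoff depth d = ΣQ_DR·Δt / A = 915.0 × 3600 / (329 km²) = 10.01 mm.
The 1-cm UH is the DRH scaled by (10 mm)/d, so U_p = 250.0 × 10/10.01 = 250 m³/s.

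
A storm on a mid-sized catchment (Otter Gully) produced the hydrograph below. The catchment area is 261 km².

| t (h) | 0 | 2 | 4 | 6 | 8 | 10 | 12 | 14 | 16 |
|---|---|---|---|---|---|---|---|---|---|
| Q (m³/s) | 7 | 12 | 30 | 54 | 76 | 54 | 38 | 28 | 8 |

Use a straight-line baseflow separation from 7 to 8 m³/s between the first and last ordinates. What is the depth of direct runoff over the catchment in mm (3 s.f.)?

d ≈ 6.61 mm

Direct runoff: 0.00, 4.88, 22.75, 46.62, 68.50, 46.38, 30.25, 20.12, 0.00 m³/s; ΣQ_DR = 239.5 m³/s.
V = ΣQ_DR · Δt = 239.5 × 7200 s = 1.724 × 10^6 m³.
Over A = 261 km², depth = V / A = 6.61 mm.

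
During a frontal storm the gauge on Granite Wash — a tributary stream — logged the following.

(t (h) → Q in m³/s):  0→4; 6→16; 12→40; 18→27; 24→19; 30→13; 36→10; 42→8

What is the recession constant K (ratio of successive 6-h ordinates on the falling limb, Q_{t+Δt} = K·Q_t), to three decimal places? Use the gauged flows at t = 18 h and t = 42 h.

K ≈ 0.738

Using the recession-limb readings at t = 18 h and t = 42 h: Q falls from 27 to 8 m³/s over 4 intervals.
K = (Q₂/Q₁)^(1/4) = (8/27)^(1/4) = 0.738.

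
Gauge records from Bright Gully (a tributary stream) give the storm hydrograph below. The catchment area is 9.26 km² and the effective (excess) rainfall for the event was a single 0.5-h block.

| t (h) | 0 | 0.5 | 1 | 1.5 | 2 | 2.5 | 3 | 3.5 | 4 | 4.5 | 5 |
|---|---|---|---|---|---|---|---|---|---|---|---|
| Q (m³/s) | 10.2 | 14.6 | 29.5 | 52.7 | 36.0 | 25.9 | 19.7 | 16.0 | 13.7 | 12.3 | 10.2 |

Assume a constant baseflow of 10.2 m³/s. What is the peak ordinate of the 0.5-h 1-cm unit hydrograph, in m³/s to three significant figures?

U_p ≈ 17.0 m³/s

Direct runoff: 0.0, 4.4, 19.3, 42.5, 25.8, 15.7, 9.5, 5.8, 3.5, 2.1, 0.0 m³/s; ΣQ_DR = 128.6 m³/s, peak = 42.5 m³/s.
Runoff depth d = ΣQ_DR·Δt / A = 128.6 × 1800 / (9.26 km²) = 25.00 mm.
The 1-cm UH is the DRH scaled by (10 mm)/d, so U_p = 42.5 × 10/25.00 = 17.0 m³/s.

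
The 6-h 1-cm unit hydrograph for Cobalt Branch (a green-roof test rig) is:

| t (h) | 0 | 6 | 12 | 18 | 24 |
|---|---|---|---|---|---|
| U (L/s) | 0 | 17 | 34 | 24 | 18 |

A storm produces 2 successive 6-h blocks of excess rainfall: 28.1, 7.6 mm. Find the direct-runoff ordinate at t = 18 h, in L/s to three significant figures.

Q ≈ 93.3 L/s

By discrete convolution, Q_j = Σ (P_i / 10 mm) · U_{j−i}.
At t = 18 h (j=3): Q = (28.1/10)·24 + (7.6/10)·34 = 93.3 L/s.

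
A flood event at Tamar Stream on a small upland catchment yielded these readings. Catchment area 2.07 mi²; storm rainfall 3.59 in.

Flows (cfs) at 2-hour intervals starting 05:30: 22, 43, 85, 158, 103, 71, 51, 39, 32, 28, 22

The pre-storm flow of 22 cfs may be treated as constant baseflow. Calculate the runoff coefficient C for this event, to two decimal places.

ΣQ_DR = 412.0 cfs; V = ΣQ_DR·Δt = 2.966 × 10^6 ft³.
Runoff depth d = V / A = 0.6168 in.
C = d / P = 0.6168 / 3.59 = 0.17.

C ≈ 0.17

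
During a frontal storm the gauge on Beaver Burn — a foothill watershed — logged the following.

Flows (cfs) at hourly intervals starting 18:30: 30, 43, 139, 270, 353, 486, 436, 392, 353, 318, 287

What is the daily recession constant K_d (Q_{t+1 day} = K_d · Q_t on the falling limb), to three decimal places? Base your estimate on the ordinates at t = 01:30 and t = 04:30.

K_d ≈ 0.083

Between t = 01:30 and t = 04:30 the flow falls from 392 to 287 cfs over 3×1 h = 3 h.
Per-interval ratio K = (287/392)^(1/3) = 0.9013; K_d = K^(24/1) = 0.083.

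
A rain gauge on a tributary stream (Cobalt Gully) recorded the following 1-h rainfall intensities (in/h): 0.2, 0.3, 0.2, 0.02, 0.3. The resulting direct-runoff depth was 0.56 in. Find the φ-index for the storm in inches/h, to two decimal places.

φ ≈ 0.11 in/h

Only the 4 blocks with intensity above φ contribute runoff: 0.2, 0.3, 0.2, 0.3 in/h.
Σ(I−φ)·Δt = d  ⇒  (0.2+0.3+0.2+0.3 − 4φ)·1 = 0.56
φ = (1.000 − 0.56/1) / 4 = 0.11 in/h.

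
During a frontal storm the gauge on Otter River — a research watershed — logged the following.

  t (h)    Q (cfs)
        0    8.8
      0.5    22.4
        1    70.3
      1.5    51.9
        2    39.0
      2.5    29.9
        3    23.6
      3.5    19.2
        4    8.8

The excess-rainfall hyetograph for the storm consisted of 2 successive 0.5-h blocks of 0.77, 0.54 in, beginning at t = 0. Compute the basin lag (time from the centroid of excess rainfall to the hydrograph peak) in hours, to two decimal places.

t_L ≈ 0.54 h

Centroid of excess rainfall: t_c = Σ P_i·t̄_i / ΣP_i = 0.4561 h (block centres at 0.25, 0.75 h).
Hydrograph peak occurs at t = 1 h, so basin lag t_L = 1 − 0.4561 = 0.54 h.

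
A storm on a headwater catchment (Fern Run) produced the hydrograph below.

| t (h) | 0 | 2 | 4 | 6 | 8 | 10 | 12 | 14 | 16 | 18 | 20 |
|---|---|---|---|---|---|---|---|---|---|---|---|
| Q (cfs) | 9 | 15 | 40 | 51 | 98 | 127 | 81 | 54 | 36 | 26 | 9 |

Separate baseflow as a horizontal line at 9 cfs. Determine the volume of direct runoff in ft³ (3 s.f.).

Direct-runoff ordinates (Q − Q_b): 0.0, 6.0, 31.0, 42.0, 89.0, 118.0, 72.0, 45.0, 27.0, 17.0, 0.0 cfs.
ΣQ_DR = 447.0 cfs.
With Δt = 2 h = 7200 s, V = ΣQ_DR · Δt = 447.0 × 7200 = 3.22 × 10^6 ft³.

V ≈ 3.22 × 10^6 ft³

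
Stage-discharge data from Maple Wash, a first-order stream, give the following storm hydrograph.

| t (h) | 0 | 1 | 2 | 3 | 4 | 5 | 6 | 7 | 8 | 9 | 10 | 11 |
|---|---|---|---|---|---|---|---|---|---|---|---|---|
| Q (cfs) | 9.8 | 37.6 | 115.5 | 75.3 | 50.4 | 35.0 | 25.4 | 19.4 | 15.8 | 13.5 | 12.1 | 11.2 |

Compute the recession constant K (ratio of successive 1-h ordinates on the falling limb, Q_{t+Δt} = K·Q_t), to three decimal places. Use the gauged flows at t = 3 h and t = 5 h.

K ≈ 0.682

Using the recession-limb readings at t = 3 h and t = 5 h: Q falls from 75.3 to 35.0 cfs over 2 intervals.
K = (Q₂/Q₁)^(1/2) = (35.0/75.3)^(1/2) = 0.682.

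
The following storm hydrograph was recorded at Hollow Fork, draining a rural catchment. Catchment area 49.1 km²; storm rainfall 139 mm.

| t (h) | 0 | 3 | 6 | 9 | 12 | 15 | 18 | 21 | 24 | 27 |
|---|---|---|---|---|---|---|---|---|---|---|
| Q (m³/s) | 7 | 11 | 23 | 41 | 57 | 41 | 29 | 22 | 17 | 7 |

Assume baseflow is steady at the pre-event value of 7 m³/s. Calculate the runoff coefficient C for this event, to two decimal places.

C ≈ 0.29

ΣQ_DR = 185.0 m³/s; V = ΣQ_DR·Δt = 1.998 × 10^6 m³.
Runoff depth d = V / A = 40.69 mm.
C = d / P = 40.69 / 139 = 0.29.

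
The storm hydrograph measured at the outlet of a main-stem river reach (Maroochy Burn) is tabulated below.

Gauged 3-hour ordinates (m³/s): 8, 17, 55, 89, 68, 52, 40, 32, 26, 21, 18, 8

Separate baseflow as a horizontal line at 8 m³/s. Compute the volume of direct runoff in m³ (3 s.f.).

V ≈ 3.65 × 10^6 m³

Direct-runoff ordinates (Q − Q_b): 0.0, 9.0, 47.0, 81.0, 60.0, 44.0, 32.0, 24.0, 18.0, 13.0, 10.0, 0.0 m³/s.
ΣQ_DR = 338.0 m³/s.
With Δt = 3 h = 10800 s, V = ΣQ_DR · Δt = 338.0 × 10800 = 3.65 × 10^6 m³.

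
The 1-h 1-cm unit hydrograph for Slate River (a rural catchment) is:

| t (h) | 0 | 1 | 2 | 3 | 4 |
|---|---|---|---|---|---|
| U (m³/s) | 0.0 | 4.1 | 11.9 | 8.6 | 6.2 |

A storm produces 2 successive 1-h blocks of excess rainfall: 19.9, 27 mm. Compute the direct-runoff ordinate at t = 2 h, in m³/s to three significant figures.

Q ≈ 34.8 m³/s

By discrete convolution, Q_j = Σ (P_i / 10 mm) · U_{j−i}.
At t = 2 h (j=2): Q = (19.9/10)·11.9 + (27/10)·4.1 = 34.8 m³/s.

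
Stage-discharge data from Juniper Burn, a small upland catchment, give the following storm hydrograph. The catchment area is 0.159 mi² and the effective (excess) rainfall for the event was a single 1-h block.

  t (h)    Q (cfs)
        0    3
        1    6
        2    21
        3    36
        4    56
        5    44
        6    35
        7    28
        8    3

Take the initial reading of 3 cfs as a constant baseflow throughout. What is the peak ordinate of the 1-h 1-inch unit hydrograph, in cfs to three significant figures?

Direct runoff: 0.0, 3.0, 18.0, 33.0, 53.0, 41.0, 32.0, 25.0, 0.0 cfs; ΣQ_DR = 205.0 cfs, peak = 53.0 cfs.
Runoff depth d = ΣQ_DR·Δt / A = 205.0 × 3600 / (0.159 mi²) = 1.998 in.
The 1-inch UH is the DRH scaled by (1 in)/d, so U_p = 53.0 × 1/1.998 = 26.5 cfs.

U_p ≈ 26.5 cfs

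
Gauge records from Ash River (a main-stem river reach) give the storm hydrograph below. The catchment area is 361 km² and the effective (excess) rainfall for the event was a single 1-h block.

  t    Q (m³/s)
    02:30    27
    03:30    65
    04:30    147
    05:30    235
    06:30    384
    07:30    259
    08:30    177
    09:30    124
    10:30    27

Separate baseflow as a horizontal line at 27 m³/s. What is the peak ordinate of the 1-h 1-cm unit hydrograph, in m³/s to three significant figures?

U_p ≈ 298 m³/s

Direct runoff: 0.0, 38.0, 120.0, 208.0, 357.0, 232.0, 150.0, 97.0, 0.0 m³/s; ΣQ_DR = 1202 m³/s, peak = 357.0 m³/s.
Runoff depth d = ΣQ_DR·Δt / A = 1202 × 3600 / (361 km²) = 11.99 mm.
The 1-cm UH is the DRH scaled by (10 mm)/d, so U_p = 357.0 × 10/11.99 = 298 m³/s.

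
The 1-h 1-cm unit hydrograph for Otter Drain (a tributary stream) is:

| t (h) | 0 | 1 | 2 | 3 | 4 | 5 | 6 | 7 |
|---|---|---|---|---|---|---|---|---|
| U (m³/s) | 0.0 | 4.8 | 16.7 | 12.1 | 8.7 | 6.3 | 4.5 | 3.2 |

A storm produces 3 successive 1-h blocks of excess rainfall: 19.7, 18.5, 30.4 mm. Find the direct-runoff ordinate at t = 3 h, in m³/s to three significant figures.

Q ≈ 69.3 m³/s

By discrete convolution, Q_j = Σ (P_i / 10 mm) · U_{j−i}.
At t = 3 h (j=3): Q = (19.7/10)·12.1 + (18.5/10)·16.7 + (30.4/10)·4.8 = 69.3 m³/s.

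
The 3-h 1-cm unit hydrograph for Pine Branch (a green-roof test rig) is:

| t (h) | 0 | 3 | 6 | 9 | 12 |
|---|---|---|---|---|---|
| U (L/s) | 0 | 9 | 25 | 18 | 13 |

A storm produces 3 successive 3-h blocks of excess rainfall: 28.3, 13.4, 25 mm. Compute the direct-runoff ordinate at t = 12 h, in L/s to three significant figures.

By discrete convolution, Q_j = Σ (P_i / 10 mm) · U_{j−i}.
At t = 12 h (j=4): Q = (28.3/10)·13 + (13.4/10)·18 + (25/10)·25 = 123 L/s.

Q ≈ 123 L/s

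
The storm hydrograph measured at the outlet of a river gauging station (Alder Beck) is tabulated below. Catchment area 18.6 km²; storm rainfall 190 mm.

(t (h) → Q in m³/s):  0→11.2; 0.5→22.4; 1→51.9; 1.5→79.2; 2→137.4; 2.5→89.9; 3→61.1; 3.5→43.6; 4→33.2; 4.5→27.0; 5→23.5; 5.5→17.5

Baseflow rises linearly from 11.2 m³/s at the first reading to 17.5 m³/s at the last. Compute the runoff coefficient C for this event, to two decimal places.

C ≈ 0.22

ΣQ_DR = 425.7 m³/s; V = ΣQ_DR·Δt = 7.663 × 10^5 m³.
Runoff depth d = V / A = 41.20 mm.
C = d / P = 41.20 / 190 = 0.22.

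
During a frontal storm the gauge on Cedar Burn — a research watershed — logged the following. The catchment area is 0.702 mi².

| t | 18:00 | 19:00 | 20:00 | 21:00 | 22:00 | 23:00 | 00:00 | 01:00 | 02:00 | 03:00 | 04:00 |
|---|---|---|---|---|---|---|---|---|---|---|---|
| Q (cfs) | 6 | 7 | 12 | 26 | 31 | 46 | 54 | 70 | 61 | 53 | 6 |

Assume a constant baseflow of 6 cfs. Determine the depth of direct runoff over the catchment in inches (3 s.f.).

d ≈ 0.675 in

Direct runoff: 0.0, 1.0, 6.0, 20.0, 25.0, 40.0, 48.0, 64.0, 55.0, 47.0, 0.0 cfs; ΣQ_DR = 306.0 cfs.
V = ΣQ_DR · Δt = 306.0 × 3600 s = 1.102 × 10^6 ft³.
Over A = 0.702 mi², depth = V / A = 0.675 in.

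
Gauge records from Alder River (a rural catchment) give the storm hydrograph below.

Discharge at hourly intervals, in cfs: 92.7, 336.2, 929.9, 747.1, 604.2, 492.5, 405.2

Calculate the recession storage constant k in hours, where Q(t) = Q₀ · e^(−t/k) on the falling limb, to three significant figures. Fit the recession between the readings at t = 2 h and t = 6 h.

On the falling limb, Q drops from 929.9 to 405.2 cfs between t = 2 h and t = 6 h (Δt = 4 h).
k = −Δt / ln(Q₂/Q₁) = −4 / ln(405.2/929.9) = 4.82 h.

k ≈ 4.82 h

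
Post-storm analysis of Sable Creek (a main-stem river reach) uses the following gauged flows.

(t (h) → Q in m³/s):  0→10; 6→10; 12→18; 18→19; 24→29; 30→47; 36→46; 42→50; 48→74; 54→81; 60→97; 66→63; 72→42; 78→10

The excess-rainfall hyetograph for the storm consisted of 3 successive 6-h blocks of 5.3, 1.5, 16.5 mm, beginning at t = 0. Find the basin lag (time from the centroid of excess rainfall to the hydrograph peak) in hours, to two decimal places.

Centroid of excess rainfall: t_c = Σ P_i·t̄_i / ΣP_i = 11.8841 h (block centres at 3, 9, 15 h).
Hydrograph peak occurs at t = 60 h, so basin lag t_L = 60 − 11.8841 = 48.12 h.

t_L ≈ 48.12 h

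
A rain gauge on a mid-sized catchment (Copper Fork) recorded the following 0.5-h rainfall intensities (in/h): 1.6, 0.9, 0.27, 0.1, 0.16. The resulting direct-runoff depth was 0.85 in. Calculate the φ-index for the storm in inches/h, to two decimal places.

φ ≈ 0.40 in/h

Only the 2 blocks with intensity above φ contribute runoff: 1.6, 0.9 in/h.
Σ(I−φ)·Δt = d  ⇒  (1.6+0.9 − 2φ)·0.5 = 0.85
φ = (2.500 − 0.85/0.5) / 2 = 0.40 in/h.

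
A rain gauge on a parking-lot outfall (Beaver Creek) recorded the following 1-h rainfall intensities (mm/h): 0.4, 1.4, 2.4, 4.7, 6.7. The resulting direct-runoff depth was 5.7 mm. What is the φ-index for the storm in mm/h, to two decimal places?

Only the 2 blocks with intensity above φ contribute runoff: 4.7, 6.7 mm/h.
Σ(I−φ)·Δt = d  ⇒  (4.7+6.7 − 2φ)·1 = 5.7
φ = (11.40 − 5.7/1) / 2 = 2.85 mm/h.

φ ≈ 2.85 mm/h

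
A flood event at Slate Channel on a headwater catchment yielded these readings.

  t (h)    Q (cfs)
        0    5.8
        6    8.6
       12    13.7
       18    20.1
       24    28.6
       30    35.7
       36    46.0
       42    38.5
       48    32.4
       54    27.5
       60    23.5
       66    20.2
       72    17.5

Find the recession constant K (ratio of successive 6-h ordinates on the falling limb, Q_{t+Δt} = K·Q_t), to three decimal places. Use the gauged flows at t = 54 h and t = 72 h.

Using the recession-limb readings at t = 54 h and t = 72 h: Q falls from 27.5 to 17.5 cfs over 3 intervals.
K = (Q₂/Q₁)^(1/3) = (17.5/27.5)^(1/3) = 0.860.

K ≈ 0.860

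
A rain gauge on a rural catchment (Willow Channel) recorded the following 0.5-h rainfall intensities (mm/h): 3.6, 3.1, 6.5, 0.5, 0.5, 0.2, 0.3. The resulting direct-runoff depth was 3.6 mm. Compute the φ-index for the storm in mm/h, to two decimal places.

φ ≈ 2.00 mm/h

Only the 3 blocks with intensity above φ contribute runoff: 3.6, 3.1, 6.5 mm/h.
Σ(I−φ)·Δt = d  ⇒  (3.6+3.1+6.5 − 3φ)·0.5 = 3.6
φ = (13.20 − 3.6/0.5) / 3 = 2.00 mm/h.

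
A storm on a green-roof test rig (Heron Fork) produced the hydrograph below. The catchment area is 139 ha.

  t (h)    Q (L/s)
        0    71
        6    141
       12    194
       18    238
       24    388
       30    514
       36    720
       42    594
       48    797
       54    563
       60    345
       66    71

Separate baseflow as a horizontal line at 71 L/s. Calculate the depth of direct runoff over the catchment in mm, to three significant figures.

Direct runoff: 0.0, 70.0, 123.0, 167.0, 317.0, 443.0, 649.0, 523.0, 726.0, 492.0, 274.0, 0.0 L/s; ΣQ_DR = 3784 L/s.
V = ΣQ_DR · Δt = 3784 × 21600 s = 8.173 × 10^7 L.
Over A = 139 ha, depth = V / A = 58.8 mm.

d ≈ 58.8 mm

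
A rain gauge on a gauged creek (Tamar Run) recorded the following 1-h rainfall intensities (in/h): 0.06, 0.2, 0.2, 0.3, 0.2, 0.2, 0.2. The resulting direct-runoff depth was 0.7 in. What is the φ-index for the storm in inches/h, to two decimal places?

φ ≈ 0.10 in/h

Only the 6 blocks with intensity above φ contribute runoff: 0.2, 0.2, 0.3, 0.2, 0.2, 0.2 in/h.
Σ(I−φ)·Δt = d  ⇒  (0.2+0.2+0.3+0.2+0.2+0.2 − 6φ)·1 = 0.7
φ = (1.300 − 0.7/1) / 6 = 0.10 in/h.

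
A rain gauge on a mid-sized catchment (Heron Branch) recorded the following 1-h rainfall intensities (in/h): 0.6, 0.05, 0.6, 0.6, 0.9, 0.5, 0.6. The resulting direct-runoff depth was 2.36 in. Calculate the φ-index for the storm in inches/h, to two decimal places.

φ ≈ 0.24 in/h

Only the 6 blocks with intensity above φ contribute runoff: 0.6, 0.6, 0.6, 0.9, 0.5, 0.6 in/h.
Σ(I−φ)·Δt = d  ⇒  (0.6+0.6+0.6+0.9+0.5+0.6 − 6φ)·1 = 2.36
φ = (3.800 − 2.36/1) / 6 = 0.24 in/h.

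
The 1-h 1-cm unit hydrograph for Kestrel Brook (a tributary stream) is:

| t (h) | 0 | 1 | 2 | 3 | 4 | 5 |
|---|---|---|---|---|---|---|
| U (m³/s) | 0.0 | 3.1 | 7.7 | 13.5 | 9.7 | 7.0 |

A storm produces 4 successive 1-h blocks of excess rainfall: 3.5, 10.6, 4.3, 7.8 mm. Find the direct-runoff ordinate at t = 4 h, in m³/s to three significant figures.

Q ≈ 23.4 m³/s

By discrete convolution, Q_j = Σ (P_i / 10 mm) · U_{j−i}.
At t = 4 h (j=4): Q = (3.5/10)·9.7 + (10.6/10)·13.5 + (4.3/10)·7.7 + (7.8/10)·3.1 = 23.4 m³/s.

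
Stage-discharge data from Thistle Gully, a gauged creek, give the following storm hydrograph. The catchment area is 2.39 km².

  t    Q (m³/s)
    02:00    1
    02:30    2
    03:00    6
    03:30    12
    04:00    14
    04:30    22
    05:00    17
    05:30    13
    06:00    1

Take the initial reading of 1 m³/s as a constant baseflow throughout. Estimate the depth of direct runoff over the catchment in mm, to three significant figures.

d ≈ 59.5 mm

Direct runoff: 0.0, 1.0, 5.0, 11.0, 13.0, 21.0, 16.0, 12.0, 0.0 m³/s; ΣQ_DR = 79.00 m³/s.
V = ΣQ_DR · Δt = 79.00 × 1800 s = 1.422 × 10^5 m³.
Over A = 2.39 km², depth = V / A = 59.5 mm.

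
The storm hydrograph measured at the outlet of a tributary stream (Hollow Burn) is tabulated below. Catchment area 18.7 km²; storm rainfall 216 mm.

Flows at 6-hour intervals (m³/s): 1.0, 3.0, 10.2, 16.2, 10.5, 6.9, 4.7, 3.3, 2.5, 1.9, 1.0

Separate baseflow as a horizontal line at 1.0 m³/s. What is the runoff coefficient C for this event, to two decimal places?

ΣQ_DR = 50.20 m³/s; V = ΣQ_DR·Δt = 1.084 × 10^6 m³.
Runoff depth d = V / A = 57.99 mm.
C = d / P = 57.99 / 216 = 0.27.

C ≈ 0.27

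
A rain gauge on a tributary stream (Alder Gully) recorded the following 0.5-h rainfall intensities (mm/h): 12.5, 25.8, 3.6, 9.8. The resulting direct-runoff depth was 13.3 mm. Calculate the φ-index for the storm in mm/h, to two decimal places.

φ ≈ 7.17 mm/h

Only the 3 blocks with intensity above φ contribute runoff: 12.5, 25.8, 9.8 mm/h.
Σ(I−φ)·Δt = d  ⇒  (12.5+25.8+9.8 − 3φ)·0.5 = 13.3
φ = (48.10 − 13.3/0.5) / 3 = 7.17 mm/h.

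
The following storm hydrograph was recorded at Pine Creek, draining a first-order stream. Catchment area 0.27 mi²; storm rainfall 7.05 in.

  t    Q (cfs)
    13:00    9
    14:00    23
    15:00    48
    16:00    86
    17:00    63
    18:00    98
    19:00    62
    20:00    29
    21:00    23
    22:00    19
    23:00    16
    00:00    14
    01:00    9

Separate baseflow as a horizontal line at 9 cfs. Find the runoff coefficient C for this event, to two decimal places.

C ≈ 0.31

ΣQ_DR = 382.0 cfs; V = ΣQ_DR·Δt = 1.375 × 10^6 ft³.
Runoff depth d = V / A = 2.192 in.
C = d / P = 2.192 / 7.05 = 0.31.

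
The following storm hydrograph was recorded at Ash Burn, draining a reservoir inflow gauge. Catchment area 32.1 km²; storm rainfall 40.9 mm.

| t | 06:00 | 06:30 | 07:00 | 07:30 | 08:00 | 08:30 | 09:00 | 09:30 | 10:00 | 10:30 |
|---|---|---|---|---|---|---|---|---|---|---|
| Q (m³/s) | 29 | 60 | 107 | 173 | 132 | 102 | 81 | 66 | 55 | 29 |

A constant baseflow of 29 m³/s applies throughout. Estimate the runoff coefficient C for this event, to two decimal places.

C ≈ 0.75

ΣQ_DR = 544.0 m³/s; V = ΣQ_DR·Δt = 9.792 × 10^5 m³.
Runoff depth d = V / A = 30.50 mm.
C = d / P = 30.50 / 40.9 = 0.75.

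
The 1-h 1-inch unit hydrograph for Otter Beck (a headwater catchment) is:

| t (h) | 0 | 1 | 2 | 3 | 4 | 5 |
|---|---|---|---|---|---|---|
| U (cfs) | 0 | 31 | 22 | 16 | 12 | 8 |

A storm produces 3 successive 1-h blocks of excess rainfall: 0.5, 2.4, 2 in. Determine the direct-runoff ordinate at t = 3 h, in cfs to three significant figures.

Q ≈ 123 cfs

By discrete convolution, Q_j = Σ (P_i / 1 in) · U_{j−i}.
At t = 3 h (j=3): Q = (0.5/1)·16 + (2.4/1)·22 + (2/1)·31 = 123 cfs.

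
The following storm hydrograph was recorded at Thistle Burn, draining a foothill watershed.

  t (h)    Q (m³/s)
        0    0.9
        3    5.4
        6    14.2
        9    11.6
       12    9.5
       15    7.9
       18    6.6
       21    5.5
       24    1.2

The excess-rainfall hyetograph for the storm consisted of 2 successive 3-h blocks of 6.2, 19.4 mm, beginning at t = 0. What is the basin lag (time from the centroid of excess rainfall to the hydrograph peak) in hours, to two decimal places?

Centroid of excess rainfall: t_c = Σ P_i·t̄_i / ΣP_i = 3.7734 h (block centres at 1.5, 4.5 h).
Hydrograph peak occurs at t = 6 h, so basin lag t_L = 6 − 3.7734 = 2.23 h.

t_L ≈ 2.23 h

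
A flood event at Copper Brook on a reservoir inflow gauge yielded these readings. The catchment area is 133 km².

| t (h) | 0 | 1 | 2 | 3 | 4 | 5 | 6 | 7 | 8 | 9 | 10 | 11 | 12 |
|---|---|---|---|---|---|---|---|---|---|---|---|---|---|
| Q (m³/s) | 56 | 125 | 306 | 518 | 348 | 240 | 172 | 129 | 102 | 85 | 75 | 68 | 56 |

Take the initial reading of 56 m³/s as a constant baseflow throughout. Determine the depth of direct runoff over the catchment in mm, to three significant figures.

Direct runoff: 0.0, 69.0, 250.0, 462.0, 292.0, 184.0, 116.0, 73.0, 46.0, 29.0, 19.0, 12.0, 0.0 m³/s; ΣQ_DR = 1552 m³/s.
V = ΣQ_DR · Δt = 1552 × 3600 s = 5.587 × 10^6 m³.
Over A = 133 km², depth = V / A = 42.0 mm.

d ≈ 42.0 mm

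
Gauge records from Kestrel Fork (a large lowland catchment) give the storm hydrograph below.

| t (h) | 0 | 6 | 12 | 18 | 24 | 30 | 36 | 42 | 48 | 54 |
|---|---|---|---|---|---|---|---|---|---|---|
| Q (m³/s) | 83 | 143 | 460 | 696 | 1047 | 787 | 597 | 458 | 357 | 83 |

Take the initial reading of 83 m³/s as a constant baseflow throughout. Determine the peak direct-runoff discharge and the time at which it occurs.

Q_p = 964.0 m³/s at t = 24 h

Subtracting baseflow gives direct-runoff ordinates: 0.0, 60.0, 377.0, 613.0, 964.0, 704.0, 514.0, 375.0, 274.0, 0.0 m³/s.
The maximum is 964.0 m³/s, occurring at the reading for t = 24 h.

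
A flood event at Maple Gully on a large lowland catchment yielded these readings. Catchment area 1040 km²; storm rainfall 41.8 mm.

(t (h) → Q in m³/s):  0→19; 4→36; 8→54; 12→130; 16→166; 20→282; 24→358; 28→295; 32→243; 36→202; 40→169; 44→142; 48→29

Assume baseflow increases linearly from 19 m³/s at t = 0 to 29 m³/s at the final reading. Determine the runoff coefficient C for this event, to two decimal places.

ΣQ_DR = 1813 m³/s; V = ΣQ_DR·Δt = 2.611 × 10^7 m³.
Runoff depth d = V / A = 25.10 mm.
C = d / P = 25.10 / 41.8 = 0.60.

C ≈ 0.60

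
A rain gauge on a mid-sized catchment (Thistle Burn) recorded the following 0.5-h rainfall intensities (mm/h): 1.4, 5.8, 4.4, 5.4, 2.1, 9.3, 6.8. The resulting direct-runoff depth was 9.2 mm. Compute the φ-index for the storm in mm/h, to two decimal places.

Only the 5 blocks with intensity above φ contribute runoff: 5.8, 4.4, 5.4, 9.3, 6.8 mm/h.
Σ(I−φ)·Δt = d  ⇒  (5.8+4.4+5.4+9.3+6.8 − 5φ)·0.5 = 9.2
φ = (31.70 − 9.2/0.5) / 5 = 2.66 mm/h.

φ ≈ 2.66 mm/h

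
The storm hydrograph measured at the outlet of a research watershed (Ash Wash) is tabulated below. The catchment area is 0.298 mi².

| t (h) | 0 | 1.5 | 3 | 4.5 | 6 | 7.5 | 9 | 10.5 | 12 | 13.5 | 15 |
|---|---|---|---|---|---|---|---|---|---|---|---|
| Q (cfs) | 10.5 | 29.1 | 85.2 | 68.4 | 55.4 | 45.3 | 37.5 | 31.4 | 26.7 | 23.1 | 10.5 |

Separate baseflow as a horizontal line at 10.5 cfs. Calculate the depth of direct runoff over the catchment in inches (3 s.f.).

d ≈ 2.40 in

Direct runoff: 0.0, 18.6, 74.7, 57.9, 44.9, 34.8, 27.0, 20.9, 16.2, 12.6, 0.0 cfs; ΣQ_DR = 307.6 cfs.
V = ΣQ_DR · Δt = 307.6 × 5400 s = 1.661 × 10^6 ft³.
Over A = 0.298 mi², depth = V / A = 2.40 in.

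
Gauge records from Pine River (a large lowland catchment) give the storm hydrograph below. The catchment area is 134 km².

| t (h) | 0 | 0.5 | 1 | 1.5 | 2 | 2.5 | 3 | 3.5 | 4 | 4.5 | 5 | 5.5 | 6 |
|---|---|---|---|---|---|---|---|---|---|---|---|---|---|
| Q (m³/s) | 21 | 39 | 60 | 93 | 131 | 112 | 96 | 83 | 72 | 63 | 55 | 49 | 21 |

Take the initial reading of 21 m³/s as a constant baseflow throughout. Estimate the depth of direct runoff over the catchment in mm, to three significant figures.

d ≈ 8.36 mm

Direct runoff: 0.0, 18.0, 39.0, 72.0, 110.0, 91.0, 75.0, 62.0, 51.0, 42.0, 34.0, 28.0, 0.0 m³/s; ΣQ_DR = 622.0 m³/s.
V = ΣQ_DR · Δt = 622.0 × 1800 s = 1.120 × 10^6 m³.
Over A = 134 km², depth = V / A = 8.36 mm.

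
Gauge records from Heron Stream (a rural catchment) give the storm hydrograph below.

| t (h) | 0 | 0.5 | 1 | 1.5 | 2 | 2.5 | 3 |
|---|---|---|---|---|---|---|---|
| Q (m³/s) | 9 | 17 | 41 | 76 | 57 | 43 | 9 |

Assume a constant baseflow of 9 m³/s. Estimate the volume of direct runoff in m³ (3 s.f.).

Direct-runoff ordinates (Q − Q_b): 0.0, 8.0, 32.0, 67.0, 48.0, 34.0, 0.0 m³/s.
ΣQ_DR = 189.0 m³/s.
With Δt = 0.5 h = 1800 s, V = ΣQ_DR · Δt = 189.0 × 1800 = 3.40 × 10^5 m³.

V ≈ 3.40 × 10^5 m³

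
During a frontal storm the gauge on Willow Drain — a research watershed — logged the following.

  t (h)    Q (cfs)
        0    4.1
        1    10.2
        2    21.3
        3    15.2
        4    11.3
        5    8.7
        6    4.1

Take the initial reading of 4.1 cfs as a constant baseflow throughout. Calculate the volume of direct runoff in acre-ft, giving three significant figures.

Direct-runoff ordinates (Q − Q_b): 0.0, 6.1, 17.2, 11.1, 7.2, 4.6, 0.0 cfs.
ΣQ_DR = 46.20 cfs.
With Δt = 1 h = 3600 s, V = ΣQ_DR · Δt = 46.20 × 3600 = 1.66 × 10^5 ft³ = 3.82 acre-ft.

V ≈ 3.82 acre-ft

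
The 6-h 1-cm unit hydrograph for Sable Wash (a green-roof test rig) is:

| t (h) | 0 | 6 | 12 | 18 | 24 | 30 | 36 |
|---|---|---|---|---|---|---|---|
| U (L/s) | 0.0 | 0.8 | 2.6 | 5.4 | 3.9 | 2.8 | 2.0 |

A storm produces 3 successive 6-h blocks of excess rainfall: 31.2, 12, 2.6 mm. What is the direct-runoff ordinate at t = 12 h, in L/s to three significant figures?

Q ≈ 9.07 L/s

By discrete convolution, Q_j = Σ (P_i / 10 mm) · U_{j−i}.
At t = 12 h (j=2): Q = (31.2/10)·2.6 + (12/10)·0.8 + (2.6/10)·0.0 = 9.07 L/s.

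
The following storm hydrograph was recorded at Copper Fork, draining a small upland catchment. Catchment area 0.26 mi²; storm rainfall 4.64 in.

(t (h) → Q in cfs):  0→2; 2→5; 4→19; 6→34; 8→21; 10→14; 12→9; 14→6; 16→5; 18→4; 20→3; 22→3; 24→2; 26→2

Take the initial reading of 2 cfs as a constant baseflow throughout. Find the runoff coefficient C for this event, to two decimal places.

ΣQ_DR = 101.0 cfs; V = ΣQ_DR·Δt = 7.272 × 10^5 ft³.
Runoff depth d = V / A = 1.204 in.
C = d / P = 1.204 / 4.64 = 0.26.

C ≈ 0.26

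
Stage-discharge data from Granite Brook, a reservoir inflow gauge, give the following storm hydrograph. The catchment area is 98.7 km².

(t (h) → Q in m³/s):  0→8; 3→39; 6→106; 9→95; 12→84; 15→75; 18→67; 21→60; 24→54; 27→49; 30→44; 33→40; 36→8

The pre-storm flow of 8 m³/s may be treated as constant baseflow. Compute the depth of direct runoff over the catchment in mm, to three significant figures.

d ≈ 68.4 mm

Direct runoff: 0.0, 31.0, 98.0, 87.0, 76.0, 67.0, 59.0, 52.0, 46.0, 41.0, 36.0, 32.0, 0.0 m³/s; ΣQ_DR = 625.0 m³/s.
V = ΣQ_DR · Δt = 625.0 × 10800 s = 6.750 × 10^6 m³.
Over A = 98.7 km², depth = V / A = 68.4 mm.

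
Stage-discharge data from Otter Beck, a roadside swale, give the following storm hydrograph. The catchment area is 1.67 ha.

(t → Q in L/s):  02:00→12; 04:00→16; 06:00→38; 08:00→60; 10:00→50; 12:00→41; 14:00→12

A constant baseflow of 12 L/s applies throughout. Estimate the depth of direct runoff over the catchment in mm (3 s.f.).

Direct runoff: 0.0, 4.0, 26.0, 48.0, 38.0, 29.0, 0.0 L/s; ΣQ_DR = 145.0 L/s.
V = ΣQ_DR · Δt = 145.0 × 7200 s = 1.044 × 10^6 L.
Over A = 1.67 ha, depth = V / A = 62.5 mm.

d ≈ 62.5 mm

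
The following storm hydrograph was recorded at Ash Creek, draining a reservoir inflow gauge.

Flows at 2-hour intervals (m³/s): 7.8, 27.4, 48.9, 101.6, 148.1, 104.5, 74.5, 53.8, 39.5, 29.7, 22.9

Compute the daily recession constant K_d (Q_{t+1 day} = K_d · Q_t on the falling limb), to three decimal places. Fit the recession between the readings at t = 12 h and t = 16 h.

Between t = 12 h and t = 16 h the flow falls from 74.5 to 39.5 m³/s over 2×2 h = 4 h.
Per-interval ratio K = (39.5/74.5)^(1/2) = 0.7281; K_d = K^(24/2) = 0.022.

K_d ≈ 0.022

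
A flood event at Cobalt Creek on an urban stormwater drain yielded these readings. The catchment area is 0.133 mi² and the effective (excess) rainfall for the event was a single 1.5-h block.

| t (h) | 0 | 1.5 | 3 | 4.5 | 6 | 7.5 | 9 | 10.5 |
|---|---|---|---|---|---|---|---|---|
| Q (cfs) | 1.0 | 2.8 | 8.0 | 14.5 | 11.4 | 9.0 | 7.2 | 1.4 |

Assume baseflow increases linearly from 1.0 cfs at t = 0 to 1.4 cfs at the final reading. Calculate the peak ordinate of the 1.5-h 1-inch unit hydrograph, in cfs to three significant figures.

U_p ≈ 16.7 cfs

Direct runoff: 0.00, 1.74, 6.89, 13.33, 10.17, 7.71, 5.86, 0.00 cfs; ΣQ_DR = 45.70 cfs, peak = 13.33 cfs.
Runoff depth d = ΣQ_DR·Δt / A = 45.70 × 5400 / (0.133 mi²) = 0.7987 in.
The 1-inch UH is the DRH scaled by (1 in)/d, so U_p = 13.33 × 1/0.7987 = 16.7 cfs.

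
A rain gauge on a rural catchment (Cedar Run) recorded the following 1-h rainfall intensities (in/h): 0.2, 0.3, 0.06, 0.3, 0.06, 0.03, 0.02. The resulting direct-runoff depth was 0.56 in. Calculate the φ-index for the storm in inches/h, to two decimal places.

φ ≈ 0.08 in/h

Only the 3 blocks with intensity above φ contribute runoff: 0.2, 0.3, 0.3 in/h.
Σ(I−φ)·Δt = d  ⇒  (0.2+0.3+0.3 − 3φ)·1 = 0.56
φ = (0.8000 − 0.56/1) / 3 = 0.08 in/h.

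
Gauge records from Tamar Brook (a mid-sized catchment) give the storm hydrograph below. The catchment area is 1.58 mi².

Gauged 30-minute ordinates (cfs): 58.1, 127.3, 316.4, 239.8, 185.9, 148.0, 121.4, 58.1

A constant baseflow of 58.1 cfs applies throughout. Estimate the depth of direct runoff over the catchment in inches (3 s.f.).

Direct runoff: 0.0, 69.2, 258.3, 181.7, 127.8, 89.9, 63.3, 0.0 cfs; ΣQ_DR = 790.2 cfs.
V = ΣQ_DR · Δt = 790.2 × 1800 s = 1.422 × 10^6 ft³.
Over A = 1.58 mi², depth = V / A = 0.387 in.

d ≈ 0.387 in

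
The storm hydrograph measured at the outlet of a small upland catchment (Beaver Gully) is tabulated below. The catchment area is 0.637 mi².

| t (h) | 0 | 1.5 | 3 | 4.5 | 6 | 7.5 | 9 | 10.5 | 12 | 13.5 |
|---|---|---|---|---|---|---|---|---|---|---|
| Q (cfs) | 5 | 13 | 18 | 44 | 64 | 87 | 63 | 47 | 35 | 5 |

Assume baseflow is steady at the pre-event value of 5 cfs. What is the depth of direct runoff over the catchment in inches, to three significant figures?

d ≈ 1.21 in

Direct runoff: 0.0, 8.0, 13.0, 39.0, 59.0, 82.0, 58.0, 42.0, 30.0, 0.0 cfs; ΣQ_DR = 331.0 cfs.
V = ΣQ_DR · Δt = 331.0 × 5400 s = 1.787 × 10^6 ft³.
Over A = 0.637 mi², depth = V / A = 1.21 in.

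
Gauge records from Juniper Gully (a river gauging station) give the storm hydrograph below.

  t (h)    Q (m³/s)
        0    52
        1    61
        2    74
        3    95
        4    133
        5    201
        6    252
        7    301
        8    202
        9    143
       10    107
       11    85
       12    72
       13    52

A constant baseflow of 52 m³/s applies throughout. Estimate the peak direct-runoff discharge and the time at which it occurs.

Subtracting baseflow gives direct-runoff ordinates: 0.0, 9.0, 22.0, 43.0, 81.0, 149.0, 200.0, 249.0, 150.0, 91.0, 55.0, 33.0, 20.0, 0.0 m³/s.
The maximum is 249.0 m³/s, occurring at the reading for t = 7 h.

Q_p = 249.0 m³/s at t = 7 h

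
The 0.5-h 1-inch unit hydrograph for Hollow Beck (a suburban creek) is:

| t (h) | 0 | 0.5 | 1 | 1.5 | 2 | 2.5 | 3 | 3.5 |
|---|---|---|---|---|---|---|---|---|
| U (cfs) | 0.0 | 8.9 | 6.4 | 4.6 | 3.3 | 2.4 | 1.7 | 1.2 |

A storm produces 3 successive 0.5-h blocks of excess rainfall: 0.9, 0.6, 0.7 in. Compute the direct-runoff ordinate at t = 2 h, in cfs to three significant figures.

By discrete convolution, Q_j = Σ (P_i / 1 in) · U_{j−i}.
At t = 2 h (j=4): Q = (0.9/1)·3.3 + (0.6/1)·4.6 + (0.7/1)·6.4 = 10.2 cfs.

Q ≈ 10.2 cfs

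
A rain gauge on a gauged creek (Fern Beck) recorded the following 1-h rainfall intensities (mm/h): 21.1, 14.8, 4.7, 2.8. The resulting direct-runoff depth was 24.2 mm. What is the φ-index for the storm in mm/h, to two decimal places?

φ ≈ 5.85 mm/h

Only the 2 blocks with intensity above φ contribute runoff: 21.1, 14.8 mm/h.
Σ(I−φ)·Δt = d  ⇒  (21.1+14.8 − 2φ)·1 = 24.2
φ = (35.90 − 24.2/1) / 2 = 5.85 mm/h.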